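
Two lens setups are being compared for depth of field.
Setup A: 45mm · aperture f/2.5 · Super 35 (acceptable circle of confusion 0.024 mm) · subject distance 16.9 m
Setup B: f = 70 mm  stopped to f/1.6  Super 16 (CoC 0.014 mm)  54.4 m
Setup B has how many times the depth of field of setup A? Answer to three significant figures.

1.28

Setup A: H = 45²/(2.5×0.024) + 45 ≈ 33795.0 mm; DoF = Df − Dn = 33760 − 11271 ≈ 22489 mm.
Setup B: H = 70²/(1.6×0.014) + 70 ≈ 218820.0 mm; DoF = Df − Dn = 72376 − 43577 ≈ 28799 mm.
Ratio = 28799 / 22489 ≈ 1.28.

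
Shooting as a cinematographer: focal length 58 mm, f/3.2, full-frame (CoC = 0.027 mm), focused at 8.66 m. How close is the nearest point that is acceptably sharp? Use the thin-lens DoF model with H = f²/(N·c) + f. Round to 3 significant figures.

Hyperfocal distance H = f²/(N·c) + f = 58²/(3.2 × 0.027) + 58 = 3364/0.0864 + 58 ≈ 38993.2 mm ≈ 38.99 m.
Near limit Dn = s·(H − f)/(H + s − 2f) = 8660 × (38993.2 − 58) / (38993.2 + 8660 − 2 × 58) = 8660 × 38935.2 / 47537.2 ≈ 7092.9 mm ≈ 7.09 m.

7.09 m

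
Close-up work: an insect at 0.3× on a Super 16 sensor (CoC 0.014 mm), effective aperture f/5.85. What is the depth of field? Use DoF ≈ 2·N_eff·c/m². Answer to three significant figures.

At magnification m, DoF ≈ 2·N_eff·c/m² = 2 × 5.85 × 0.014 / 0.3² = 0.1638 / 0.09 ≈ 1.82 mm.

1.82 mm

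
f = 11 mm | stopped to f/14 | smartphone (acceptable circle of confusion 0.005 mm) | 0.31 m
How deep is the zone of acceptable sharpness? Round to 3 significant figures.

Hyperfocal distance H = f²/(N·c) + f = 11²/(14 × 0.005) + 11 = 121/0.07 + 11 ≈ 1739.6 mm ≈ 1.740 m.
Near limit Dn = s·(H − f)/(H + s − 2f) = 310 × (1739.6 − 11) / (1739.6 + 310 − 2 × 11) = 310 × 1728.6 / 2027.6 ≈ 264.29 mm.
Far limit Df = s·(H − f)/(H − s) = 310 × (1739.6 − 11) / (1739.6 − 310) = 310 × 1728.6 / 1429.6 ≈ 374.84 mm.
Depth of field = Df − Dn = 374.84 − 264.29 ≈ 110.55 mm.

111 mm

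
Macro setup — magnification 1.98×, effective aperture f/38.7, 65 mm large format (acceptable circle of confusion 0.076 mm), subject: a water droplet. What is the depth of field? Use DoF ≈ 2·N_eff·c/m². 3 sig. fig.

At magnification m, DoF ≈ 2·N_eff·c/m² = 2 × 38.7 × 0.076 / 1.98² = 5.882 / 3.92 ≈ 1.5 mm.

1.50 mm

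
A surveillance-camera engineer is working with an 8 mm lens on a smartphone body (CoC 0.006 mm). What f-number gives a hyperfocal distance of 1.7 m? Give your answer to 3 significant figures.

Rearrange H = f²/(N·c) + f for N: N = f² / ((H − f)·c).
N = 8² / ((1700 − 8) × 0.006) = 64 / 10.15 ≈ 6.30.

f/6.30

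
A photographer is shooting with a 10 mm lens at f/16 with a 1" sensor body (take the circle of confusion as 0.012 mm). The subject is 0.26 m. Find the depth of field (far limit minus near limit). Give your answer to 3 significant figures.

324 mm

Hyperfocal distance H = f²/(N·c) + f = 10²/(16 × 0.012) + 10 = 100/0.192 + 10 ≈ 530.8 mm ≈ 0.531 m.
Near limit Dn = s·(H − f)/(H + s − 2f) = 260 × (530.8 − 10) / (530.8 + 260 − 2 × 10) = 260 × 520.8 / 770.8 ≈ 175.68 mm.
Far limit Df = s·(H − f)/(H − s) = 260 × (530.8 − 10) / (530.8 − 260) = 260 × 520.8 / 270.8 ≈ 500.00 mm.
Depth of field = Df − Dn = 500.00 − 175.68 ≈ 324.32 mm.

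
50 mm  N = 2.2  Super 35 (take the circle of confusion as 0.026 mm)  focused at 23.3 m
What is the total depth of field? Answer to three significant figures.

34.6 m

Hyperfocal distance H = f²/(N·c) + f = 50²/(2.2 × 0.026) + 50 = 2500/0.0572 + 50 ≈ 43756.3 mm ≈ 43.76 m.
Near limit Dn = s·(H − f)/(H + s − 2f) = 23300 × (43756.3 − 50) / (43756.3 + 23300 − 2 × 50) = 23300 × 43706.3 / 66956.3 ≈ 15209 mm.
Far limit Df = s·(H − f)/(H − s) = 23300 × (43756.3 − 50) / (43756.3 − 23300) = 23300 × 43706.3 / 20456.3 ≈ 49782 mm.
Depth of field = Df − Dn = 49782 − 15209 ≈ 34573 mm ≈ 34.6 m.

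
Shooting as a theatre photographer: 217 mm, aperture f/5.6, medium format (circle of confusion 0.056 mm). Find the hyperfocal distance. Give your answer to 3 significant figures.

150 m

Hyperfocal distance H = f²/(N·c) + f = 217²/(5.6 × 0.056) + 217 = 47089/0.3136 + 217 ≈ 150373.2 mm ≈ 150 m.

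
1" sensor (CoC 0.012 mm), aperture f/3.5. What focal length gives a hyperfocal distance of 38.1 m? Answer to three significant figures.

From H = f²/(N·c) + f, with f ≪ H: f ≈ √(H·N·c) = √(38100 × 3.5 × 0.012) = √1600.2 ≈ 40.00 mm.
The +f correction barely moves this — solving exactly, f² + N·c·f − N·c·H = 0 ⇒ f = (−N·c + √((N·c)² + 4·N·c·H))/2 = (−0.042 + √6400.8)/2 ≈ 39.982 mm, so f ≈ 40.0 mm.

40.0 mm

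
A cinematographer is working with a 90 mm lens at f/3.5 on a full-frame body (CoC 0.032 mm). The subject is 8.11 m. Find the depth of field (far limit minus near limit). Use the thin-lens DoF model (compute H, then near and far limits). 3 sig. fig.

Hyperfocal distance H = f²/(N·c) + f = 90²/(3.5 × 0.032) + 90 = 8100/0.112 + 90 ≈ 72411.4 mm ≈ 72.41 m.
Near limit Dn = s·(H − f)/(H + s − 2f) = 8110 × (72411.4 − 90) / (72411.4 + 8110 − 2 × 90) = 8110 × 72321.4 / 80341.4 ≈ 7300.4 mm.
Far limit Df = s·(H − f)/(H − s) = 8110 × (72411.4 − 90) / (72411.4 − 8110) = 8110 × 72321.4 / 64301.4 ≈ 9121.5 mm.
Depth of field = Df − Dn = 9121.5 − 7300.4 ≈ 1821.1 mm ≈ 1.82 m.

1.82 m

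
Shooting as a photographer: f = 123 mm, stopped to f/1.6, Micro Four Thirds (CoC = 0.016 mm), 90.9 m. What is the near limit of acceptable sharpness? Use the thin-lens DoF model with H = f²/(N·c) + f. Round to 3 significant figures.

Hyperfocal distance H = f²/(N·c) + f = 123²/(1.6 × 0.016) + 123 = 15129/0.0256 + 123 ≈ 591099.6 mm ≈ 591.1 m.
Near limit Dn = s·(H − f)/(H + s − 2f) = 90900 × (591099.6 − 123) / (591099.6 + 90900 − 2 × 123) = 90900 × 590976.6 / 681753.6 ≈ 78796 mm ≈ 78.8 m.

78.8 m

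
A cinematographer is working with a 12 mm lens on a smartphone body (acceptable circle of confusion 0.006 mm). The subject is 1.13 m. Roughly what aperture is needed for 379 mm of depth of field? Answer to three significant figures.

f/3.50

Write h = H − f = f²/(N·c). The thin-lens limits are Dn = s·h/(h + (s−f)) and Df = s·h/(h − (s−f)), so DoF = Df − Dn = 2·s·(s−f)·h / (h² − (s−f)²).
That is a quadratic in h: DoF·h² − 2·s·(s−f)·h − DoF·(s−f)² = 0 ⇒ h = (s−f)·(s + √(s² + DoF²)) / DoF = 1118 × (1130 + √(1130² + 379²)) / 379 = 1118 × (1130 + 1191.86) / 379 ≈ 6849.2 mm.
Then N = f²/(c·h) = 12² / (0.006 × 6849.2) = 144 / 41.095 ≈ 3.50.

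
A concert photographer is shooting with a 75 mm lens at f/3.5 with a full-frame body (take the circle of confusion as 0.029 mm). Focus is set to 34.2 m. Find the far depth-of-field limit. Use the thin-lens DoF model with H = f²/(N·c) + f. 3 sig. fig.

89.0 m

Hyperfocal distance H = f²/(N·c) + f = 75²/(3.5 × 0.029) + 75 = 5625/0.1015 + 75 ≈ 55493.7 mm ≈ 55.49 m.
Far limit Df = s·(H − f)/(H − s) = 34200 × (55493.7 − 75) / (55493.7 − 34200) = 34200 × 55418.7 / 21293.7 ≈ 89008 mm ≈ 89.0 m.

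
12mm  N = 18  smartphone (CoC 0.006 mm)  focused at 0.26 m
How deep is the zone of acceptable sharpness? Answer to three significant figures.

100 mm

Hyperfocal distance H = f²/(N·c) + f = 12²/(18 × 0.006) + 12 = 144/0.108 + 12 ≈ 1345.3 mm ≈ 1.345 m.
Near limit Dn = s·(H − f)/(H + s − 2f) = 260 × (1345.3 − 12) / (1345.3 + 260 − 2 × 12) = 260 × 1333.3 / 1581.3 ≈ 219.22 mm.
Far limit Df = s·(H − f)/(H − s) = 260 × (1345.3 − 12) / (1345.3 − 260) = 260 × 1333.3 / 1085.3 ≈ 319.41 mm.
Depth of field = Df − Dn = 319.41 − 219.22 ≈ 100.19 mm.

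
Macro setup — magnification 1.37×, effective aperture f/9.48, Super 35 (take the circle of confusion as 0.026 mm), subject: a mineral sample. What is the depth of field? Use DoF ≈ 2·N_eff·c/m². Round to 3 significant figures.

At magnification m, DoF ≈ 2·N_eff·c/m² = 2 × 9.48 × 0.026 / 1.37² = 0.493 / 1.877 ≈ 0.263 mm.

0.263 mm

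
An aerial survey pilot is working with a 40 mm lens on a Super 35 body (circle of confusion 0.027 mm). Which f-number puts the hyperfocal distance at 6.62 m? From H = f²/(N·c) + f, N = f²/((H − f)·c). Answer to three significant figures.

Rearrange H = f²/(N·c) + f for N: N = f² / ((H − f)·c).
N = 40² / ((6620 − 40) × 0.027) = 1600 / 177.7 ≈ 9.01.

f/9.01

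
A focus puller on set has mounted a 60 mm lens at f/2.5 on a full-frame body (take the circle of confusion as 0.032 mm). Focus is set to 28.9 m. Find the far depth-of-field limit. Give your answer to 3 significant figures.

Hyperfocal distance H = f²/(N·c) + f = 60²/(2.5 × 0.032) + 60 = 3600/0.08 + 60 ≈ 45060.0 mm ≈ 45.06 m.
Far limit Df = s·(H − f)/(H − s) = 28900 × (45060.0 − 60) / (45060.0 − 28900) = 28900 × 45000.0 / 16160.0 ≈ 80476 mm ≈ 80.5 m.

80.5 m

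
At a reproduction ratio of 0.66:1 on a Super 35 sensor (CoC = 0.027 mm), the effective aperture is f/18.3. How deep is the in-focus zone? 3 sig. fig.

At magnification m, DoF ≈ 2·N_eff·c/m² = 2 × 18.3 × 0.027 / 0.66² = 0.9882 / 0.4356 ≈ 2.27 mm.

2.27 mm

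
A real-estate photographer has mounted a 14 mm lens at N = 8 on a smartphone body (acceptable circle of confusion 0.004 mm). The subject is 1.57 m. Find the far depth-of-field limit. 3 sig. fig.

Hyperfocal distance H = f²/(N·c) + f = 14²/(8 × 0.004) + 14 = 196/0.032 + 14 ≈ 6139.0 mm ≈ 6.139 m.
Far limit Df = s·(H − f)/(H − s) = 1570 × (6139.0 − 14) / (6139.0 − 1570) = 1570 × 6125.0 / 4569.0 ≈ 2104.7 mm ≈ 2.10 m.

2.10 m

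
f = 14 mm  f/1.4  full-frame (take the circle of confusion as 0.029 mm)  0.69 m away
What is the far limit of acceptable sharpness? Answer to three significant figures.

0.802 m

Hyperfocal distance H = f²/(N·c) + f = 14²/(1.4 × 0.029) + 14 = 196/0.0406 + 14 ≈ 4841.6 mm ≈ 4.842 m.
Far limit Df = s·(H − f)/(H − s) = 690 × (4841.6 − 14) / (4841.6 − 690) = 690 × 4827.6 / 4151.6 ≈ 802.35 mm ≈ 0.802 m.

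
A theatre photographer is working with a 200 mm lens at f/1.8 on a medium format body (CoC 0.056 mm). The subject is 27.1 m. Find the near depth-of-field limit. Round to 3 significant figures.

25.4 m

Hyperfocal distance H = f²/(N·c) + f = 200²/(1.8 × 0.056) + 200 = 40000/0.1008 + 200 ≈ 397025.4 mm ≈ 397.0 m.
Near limit Dn = s·(H − f)/(H + s − 2f) = 27100 × (397025.4 − 200) / (397025.4 + 27100 − 2 × 200) = 27100 × 396825.4 / 423725.4 ≈ 25380 mm ≈ 25.4 m.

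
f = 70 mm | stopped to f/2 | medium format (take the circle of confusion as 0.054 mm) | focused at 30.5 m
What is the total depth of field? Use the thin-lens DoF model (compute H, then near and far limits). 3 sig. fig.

Hyperfocal distance H = f²/(N·c) + f = 70²/(2 × 0.054) + 70 = 4900/0.108 + 70 ≈ 45440.4 mm ≈ 45.44 m.
Near limit Dn = s·(H − f)/(H + s − 2f) = 30500 × (45440.4 − 70) / (45440.4 + 30500 − 2 × 70) = 30500 × 45370.4 / 75800.4 ≈ 18256 mm.
Far limit Df = s·(H − f)/(H − s) = 30500 × (45440.4 − 70) / (45440.4 − 30500) = 30500 × 45370.4 / 14940.4 ≈ 92621 mm.
Depth of field = Df − Dn = 92621 − 18256 ≈ 74365 mm ≈ 74.4 m.

74.4 m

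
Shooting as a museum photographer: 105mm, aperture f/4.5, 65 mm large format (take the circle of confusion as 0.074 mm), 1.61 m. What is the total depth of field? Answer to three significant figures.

Hyperfocal distance H = f²/(N·c) + f = 105²/(4.5 × 0.074) + 105 = 11025/0.333 + 105 ≈ 33213.1 mm ≈ 33.21 m.
Near limit Dn = s·(H − f)/(H + s − 2f) = 1610 × (33213.1 − 105) / (33213.1 + 1610 − 2 × 105) = 1610 × 33108.1 / 34613.1 ≈ 1540.00 mm.
Far limit Df = s·(H − f)/(H − s) = 1610 × (33213.1 − 105) / (33213.1 − 1610) = 1610 × 33108.1 / 31603.1 ≈ 1686.67 mm.
Depth of field = Df − Dn = 1686.67 − 1540.00 ≈ 146.67 mm.

147 mm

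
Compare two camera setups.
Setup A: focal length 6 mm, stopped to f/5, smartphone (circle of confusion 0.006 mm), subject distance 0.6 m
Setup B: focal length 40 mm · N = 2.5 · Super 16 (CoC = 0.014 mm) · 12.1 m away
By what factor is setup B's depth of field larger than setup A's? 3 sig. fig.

8.72

Setup A: H = 6²/(5×0.006) + 6 ≈ 1206.0 mm; DoF = Df − Dn = 1188.12 − 401.34 ≈ 786.78 mm.
Setup B: H = 40²/(2.5×0.014) + 40 ≈ 45754.3 mm; DoF = Df − Dn = 16436.0 − 9574.2 ≈ 6861.8 mm.
Ratio = 6861.8 / 786.78 ≈ 8.72.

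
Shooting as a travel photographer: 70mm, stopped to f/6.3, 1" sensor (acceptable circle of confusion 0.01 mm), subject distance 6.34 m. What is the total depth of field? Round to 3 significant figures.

1.03 m

Hyperfocal distance H = f²/(N·c) + f = 70²/(6.3 × 0.01) + 70 = 4900/0.063 + 70 ≈ 77847.8 mm ≈ 77.85 m.
Near limit Dn = s·(H − f)/(H + s − 2f) = 6340 × (77847.8 − 70) / (77847.8 + 6340 − 2 × 70) = 6340 × 77777.8 / 84047.8 ≈ 5867.0 mm.
Far limit Df = s·(H − f)/(H − s) = 6340 × (77847.8 − 70) / (77847.8 − 6340) = 6340 × 77777.8 / 71507.8 ≈ 6895.9 mm.
Depth of field = Df − Dn = 6895.9 − 5867.0 ≈ 1028.9 mm ≈ 1.03 m.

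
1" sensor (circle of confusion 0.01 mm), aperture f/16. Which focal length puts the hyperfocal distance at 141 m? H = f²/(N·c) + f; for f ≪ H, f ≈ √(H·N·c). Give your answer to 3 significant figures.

From H = f²/(N·c) + f, with f ≪ H: f ≈ √(H·N·c) = √(141000 × 16 × 0.01) = √22560 ≈ 150.2 mm.
The +f correction barely moves this — solving exactly, f² + N·c·f − N·c·H = 0 ⇒ f = (−N·c + √((N·c)² + 4·N·c·H))/2 = (−0.16 + √90240)/2 ≈ 150.12 mm, so f ≈ 150 mm.

150 mm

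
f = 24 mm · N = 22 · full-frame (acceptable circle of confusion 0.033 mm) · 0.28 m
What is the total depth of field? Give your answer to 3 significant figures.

Hyperfocal distance H = f²/(N·c) + f = 24²/(22 × 0.033) + 24 = 576/0.726 + 24 ≈ 817.4 mm ≈ 0.817 m.
Near limit Dn = s·(H − f)/(H + s − 2f) = 280 × (817.4 − 24) / (817.4 + 280 − 2 × 24) = 280 × 793.4 / 1049.4 ≈ 211.69 mm.
Far limit Df = s·(H − f)/(H − s) = 280 × (817.4 − 24) / (817.4 − 280) = 280 × 793.4 / 537.4 ≈ 413.39 mm.
Depth of field = Df − Dn = 413.39 − 211.69 ≈ 201.70 mm.

202 mm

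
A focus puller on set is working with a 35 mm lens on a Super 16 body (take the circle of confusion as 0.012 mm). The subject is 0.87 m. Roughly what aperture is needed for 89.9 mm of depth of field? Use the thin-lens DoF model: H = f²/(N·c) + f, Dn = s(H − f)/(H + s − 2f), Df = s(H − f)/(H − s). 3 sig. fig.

Write h = H − f = f²/(N·c). The thin-lens limits are Dn = s·h/(h + (s−f)) and Df = s·h/(h − (s−f)), so DoF = Df − Dn = 2·s·(s−f)·h / (h² − (s−f)²).
That is a quadratic in h: DoF·h² − 2·s·(s−f)·h − DoF·(s−f)² = 0 ⇒ h = (s−f)·(s + √(s² + DoF²)) / DoF = 835 × (870 + √(870² + 89.9²)) / 89.9 = 835 × (870 + 874.632) / 89.9 ≈ 16204 mm.
Then N = f²/(c·h) = 35² / (0.012 × 16204) = 1225 / 194.45 ≈ 6.30.

f/6.30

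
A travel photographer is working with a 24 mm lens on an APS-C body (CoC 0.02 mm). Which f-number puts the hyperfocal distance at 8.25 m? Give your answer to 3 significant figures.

f/3.50

Rearrange H = f²/(N·c) + f for N: N = f² / ((H − f)·c).
N = 24² / ((8250 − 24) × 0.02) = 576 / 164.5 ≈ 3.50.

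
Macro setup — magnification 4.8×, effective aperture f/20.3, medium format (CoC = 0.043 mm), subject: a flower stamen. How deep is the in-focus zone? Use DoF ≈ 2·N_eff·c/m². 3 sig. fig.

0.0758 mm

At magnification m, DoF ≈ 2·N_eff·c/m² = 2 × 20.3 × 0.043 / 4.8² = 1.746 / 23.04 ≈ 0.0758 mm.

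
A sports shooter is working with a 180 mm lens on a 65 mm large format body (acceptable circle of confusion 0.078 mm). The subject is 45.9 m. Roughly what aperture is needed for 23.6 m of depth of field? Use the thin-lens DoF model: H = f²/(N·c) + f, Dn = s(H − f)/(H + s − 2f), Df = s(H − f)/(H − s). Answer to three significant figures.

f/2.20

Write h = H − f = f²/(N·c). The thin-lens limits are Dn = s·h/(h + (s−f)) and Df = s·h/(h − (s−f)), so DoF = Df − Dn = 2·s·(s−f)·h / (h² − (s−f)²).
That is a quadratic in h: DoF·h² − 2·s·(s−f)·h − DoF·(s−f)² = 0 ⇒ h = (s−f)·(s + √(s² + DoF²)) / DoF = 45720 × (45900 + √(45900² + 23600²)) / 23600 = 45720 × (45900 + 51611.7) / 23600 ≈ 188908 mm.
Then N = f²/(c·h) = 180² / (0.078 × 188908) = 32400 / 14735 ≈ 2.20.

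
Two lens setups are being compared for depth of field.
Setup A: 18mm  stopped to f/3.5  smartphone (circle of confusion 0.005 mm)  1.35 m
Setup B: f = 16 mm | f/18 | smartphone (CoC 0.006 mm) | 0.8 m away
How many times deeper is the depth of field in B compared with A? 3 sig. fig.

Setup A: H = 18²/(3.5×0.005) + 18 ≈ 18532.3 mm; DoF = Df − Dn = 1454.65 − 1259.39 ≈ 195.26 mm.
Setup B: H = 16²/(18×0.006) + 16 ≈ 2386.4 mm; DoF = Df − Dn = 1195.37 − 601.16 ≈ 594.21 mm.
Ratio = 594.21 / 195.26 ≈ 3.04.

3.04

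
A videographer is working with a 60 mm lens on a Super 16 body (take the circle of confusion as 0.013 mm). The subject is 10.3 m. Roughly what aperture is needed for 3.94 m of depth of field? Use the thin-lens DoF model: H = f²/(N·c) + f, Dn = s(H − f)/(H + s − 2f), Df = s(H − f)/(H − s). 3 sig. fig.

Write h = H − f = f²/(N·c). The thin-lens limits are Dn = s·h/(h + (s−f)) and Df = s·h/(h − (s−f)), so DoF = Df − Dn = 2·s·(s−f)·h / (h² − (s−f)²).
That is a quadratic in h: DoF·h² − 2·s·(s−f)·h − DoF·(s−f)² = 0 ⇒ h = (s−f)·(s + √(s² + DoF²)) / DoF = 10240 × (10300 + √(10300² + 3940²)) / 3940 = 10240 × (10300 + 11027.9) / 3940 ≈ 55431 mm.
Then N = f²/(c·h) = 60² / (0.013 × 55431) = 3600 / 720.60 ≈ 5.

f/5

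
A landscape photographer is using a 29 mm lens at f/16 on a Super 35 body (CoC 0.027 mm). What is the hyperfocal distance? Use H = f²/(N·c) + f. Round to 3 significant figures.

1.98 m

Hyperfocal distance H = f²/(N·c) + f = 29²/(16 × 0.027) + 29 = 841/0.432 + 29 ≈ 1975.8 mm ≈ 1.98 m.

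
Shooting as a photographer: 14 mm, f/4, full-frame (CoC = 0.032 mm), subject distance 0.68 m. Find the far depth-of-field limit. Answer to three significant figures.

1.20 m

Hyperfocal distance H = f²/(N·c) + f = 14²/(4 × 0.032) + 14 = 196/0.128 + 14 ≈ 1545.2 mm ≈ 1.545 m.
Far limit Df = s·(H − f)/(H − s) = 680 × (1545.2 − 14) / (1545.2 − 680) = 680 × 1531.2 / 865.2 ≈ 1203.4 mm ≈ 1.20 m.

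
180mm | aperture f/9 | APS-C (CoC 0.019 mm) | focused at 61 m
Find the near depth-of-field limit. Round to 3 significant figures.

Hyperfocal distance H = f²/(N·c) + f = 180²/(9 × 0.019) + 180 = 32400/0.171 + 180 ≈ 189653.7 mm ≈ 189.7 m.
Near limit Dn = s·(H − f)/(H + s − 2f) = 61000 × (189653.7 − 180) / (189653.7 + 61000 − 2 × 180) = 61000 × 189473.7 / 250293.7 ≈ 46177 mm ≈ 46.2 m.

46.2 m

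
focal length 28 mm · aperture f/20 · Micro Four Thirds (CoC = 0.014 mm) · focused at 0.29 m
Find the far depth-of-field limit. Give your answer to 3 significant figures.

320 mm

Hyperfocal distance H = f²/(N·c) + f = 28²/(20 × 0.014) + 28 = 784/0.28 + 28 ≈ 2828.0 mm ≈ 2.828 m.
Far limit Df = s·(H − f)/(H − s) = 290 × (2828.0 − 28) / (2828.0 − 290) = 290 × 2800.0 / 2538.0 ≈ 319.94 mm.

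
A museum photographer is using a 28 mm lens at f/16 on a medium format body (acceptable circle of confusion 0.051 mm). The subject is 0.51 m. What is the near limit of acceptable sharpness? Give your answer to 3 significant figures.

Hyperfocal distance H = f²/(N·c) + f = 28²/(16 × 0.051) + 28 = 784/0.816 + 28 ≈ 988.8 mm ≈ 0.989 m.
Near limit Dn = s·(H − f)/(H + s − 2f) = 510 × (988.8 − 28) / (988.8 + 510 − 2 × 28) = 510 × 960.8 / 1442.8 ≈ 339.62 mm.

340 mm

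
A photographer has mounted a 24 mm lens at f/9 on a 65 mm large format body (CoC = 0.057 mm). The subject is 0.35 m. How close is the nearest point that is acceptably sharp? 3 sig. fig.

Hyperfocal distance H = f²/(N·c) + f = 24²/(9 × 0.057) + 24 = 576/0.513 + 24 ≈ 1146.8 mm ≈ 1.147 m.
Near limit Dn = s·(H − f)/(H + s − 2f) = 350 × (1146.8 − 24) / (1146.8 + 350 − 2 × 24) = 350 × 1122.8 / 1448.8 ≈ 271.25 mm.

271 mm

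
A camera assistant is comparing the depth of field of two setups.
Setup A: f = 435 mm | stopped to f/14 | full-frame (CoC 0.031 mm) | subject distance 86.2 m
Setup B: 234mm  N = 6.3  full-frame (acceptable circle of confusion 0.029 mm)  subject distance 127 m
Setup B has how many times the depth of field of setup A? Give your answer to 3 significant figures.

Setup A: H = 435²/(14×0.031) + 435 ≈ 436437.3 mm; DoF = Df − Dn = 107308 − 72031 ≈ 35277 mm.
Setup B: H = 234²/(6.3×0.029) + 234 ≈ 299938.4 mm; DoF = Df − Dn = 220093 − 89250 ≈ 130843 mm.
Ratio = 130843 / 35277 ≈ 3.71.

3.71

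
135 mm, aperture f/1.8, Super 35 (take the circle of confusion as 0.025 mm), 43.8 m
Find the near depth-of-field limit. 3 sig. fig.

39.5 m

Hyperfocal distance H = f²/(N·c) + f = 135²/(1.8 × 0.025) + 135 = 18225/0.045 + 135 ≈ 405135.0 mm ≈ 405.1 m.
Near limit Dn = s·(H − f)/(H + s − 2f) = 43800 × (405135.0 − 135) / (405135.0 + 43800 − 2 × 135) = 43800 × 405000.0 / 448665.0 ≈ 39537 mm ≈ 39.5 m.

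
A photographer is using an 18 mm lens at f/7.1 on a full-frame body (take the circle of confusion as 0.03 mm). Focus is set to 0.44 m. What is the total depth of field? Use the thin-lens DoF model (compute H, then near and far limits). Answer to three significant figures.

264 mm

Hyperfocal distance H = f²/(N·c) + f = 18²/(7.1 × 0.03) + 18 = 324/0.213 + 18 ≈ 1539.1 mm ≈ 1.539 m.
Near limit Dn = s·(H − f)/(H + s − 2f) = 440 × (1539.1 − 18) / (1539.1 + 440 − 2 × 18) = 440 × 1521.1 / 1943.1 ≈ 344.44 mm.
Far limit Df = s·(H − f)/(H − s) = 440 × (1539.1 − 18) / (1539.1 − 440) = 440 × 1521.1 / 1099.1 ≈ 608.93 mm.
Depth of field = Df − Dn = 608.93 − 344.44 ≈ 264.49 mm.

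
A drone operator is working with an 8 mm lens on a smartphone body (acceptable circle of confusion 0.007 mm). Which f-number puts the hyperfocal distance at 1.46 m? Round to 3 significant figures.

f/6.30

Rearrange H = f²/(N·c) + f for N: N = f² / ((H − f)·c).
N = 8² / ((1460 − 8) × 0.007) = 64 / 10.16 ≈ 6.30.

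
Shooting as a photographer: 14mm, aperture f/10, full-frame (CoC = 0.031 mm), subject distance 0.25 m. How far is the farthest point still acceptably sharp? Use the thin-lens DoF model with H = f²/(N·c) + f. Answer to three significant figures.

Hyperfocal distance H = f²/(N·c) + f = 14²/(10 × 0.031) + 14 = 196/0.31 + 14 ≈ 646.3 mm ≈ 0.646 m.
Far limit Df = s·(H − f)/(H − s) = 250 × (646.3 − 14) / (646.3 − 250) = 250 × 632.3 / 396.3 ≈ 398.89 mm.

399 mm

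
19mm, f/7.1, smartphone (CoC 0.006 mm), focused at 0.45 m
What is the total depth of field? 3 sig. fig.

Hyperfocal distance H = f²/(N·c) + f = 19²/(7.1 × 0.006) + 19 = 361/0.0426 + 19 ≈ 8493.2 mm ≈ 8.493 m.
Near limit Dn = s·(H − f)/(H + s − 2f) = 450 × (8493.2 − 19) / (8493.2 + 450 − 2 × 19) = 450 × 8474.2 / 8905.2 ≈ 428.221 mm.
Far limit Df = s·(H − f)/(H − s) = 450 × (8493.2 − 19) / (8493.2 − 450) = 450 × 8474.2 / 8043.2 ≈ 474.114 mm.
Depth of field = Df − Dn = 474.114 − 428.221 ≈ 45.893 mm.

45.9 mm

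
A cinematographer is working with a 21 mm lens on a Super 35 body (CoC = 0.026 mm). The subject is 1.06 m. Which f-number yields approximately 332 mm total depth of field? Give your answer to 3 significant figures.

Write h = H − f = f²/(N·c). The thin-lens limits are Dn = s·h/(h + (s−f)) and Df = s·h/(h − (s−f)), so DoF = Df − Dn = 2·s·(s−f)·h / (h² − (s−f)²).
That is a quadratic in h: DoF·h² − 2·s·(s−f)·h − DoF·(s−f)² = 0 ⇒ h = (s−f)·(s + √(s² + DoF²)) / DoF = 1039 × (1060 + √(1060² + 332²)) / 332 = 1039 × (1060 + 1110.78) / 332 ≈ 6793.5 mm.
Then N = f²/(c·h) = 21² / (0.026 × 6793.5) = 441 / 176.63 ≈ 2.50.

f/2.50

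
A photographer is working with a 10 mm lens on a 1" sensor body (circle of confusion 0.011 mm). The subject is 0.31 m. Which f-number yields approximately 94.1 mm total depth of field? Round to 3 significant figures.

Write h = H − f = f²/(N·c). The thin-lens limits are Dn = s·h/(h + (s−f)) and Df = s·h/(h − (s−f)), so DoF = Df − Dn = 2·s·(s−f)·h / (h² − (s−f)²).
That is a quadratic in h: DoF·h² − 2·s·(s−f)·h − DoF·(s−f)² = 0 ⇒ h = (s−f)·(s + √(s² + DoF²)) / DoF = 300 × (310 + √(310² + 94.1²)) / 94.1 = 300 × (310 + 323.967) / 94.1 ≈ 2021.1 mm.
Then N = f²/(c·h) = 10² / (0.011 × 2021.1) = 100 / 22.233 ≈ 4.50.

f/4.50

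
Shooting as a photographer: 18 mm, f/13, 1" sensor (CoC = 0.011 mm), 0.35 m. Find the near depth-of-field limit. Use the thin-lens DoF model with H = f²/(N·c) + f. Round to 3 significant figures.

305 mm

Hyperfocal distance H = f²/(N·c) + f = 18²/(13 × 0.011) + 18 = 324/0.143 + 18 ≈ 2283.7 mm ≈ 2.284 m.
Near limit Dn = s·(H − f)/(H + s − 2f) = 350 × (2283.7 − 18) / (2283.7 + 350 − 2 × 18) = 350 × 2265.7 / 2597.7 ≈ 305.27 mm.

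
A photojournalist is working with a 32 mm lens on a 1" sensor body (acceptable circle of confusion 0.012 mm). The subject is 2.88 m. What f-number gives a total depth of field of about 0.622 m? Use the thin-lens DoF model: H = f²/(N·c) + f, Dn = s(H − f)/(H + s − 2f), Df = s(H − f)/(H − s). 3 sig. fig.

Write h = H − f = f²/(N·c). The thin-lens limits are Dn = s·h/(h + (s−f)) and Df = s·h/(h − (s−f)), so DoF = Df − Dn = 2·s·(s−f)·h / (h² − (s−f)²).
That is a quadratic in h: DoF·h² − 2·s·(s−f)·h − DoF·(s−f)² = 0 ⇒ h = (s−f)·(s + √(s² + DoF²)) / DoF = 2848 × (2880 + √(2880² + 622²)) / 622 = 2848 × (2880 + 2946.40) / 622 ≈ 26678 mm.
Then N = f²/(c·h) = 32² / (0.012 × 26678) = 1024 / 320.13 ≈ 3.20.

f/3.20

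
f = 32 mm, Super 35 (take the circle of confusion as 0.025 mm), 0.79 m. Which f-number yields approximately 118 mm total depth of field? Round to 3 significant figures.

Write h = H − f = f²/(N·c). The thin-lens limits are Dn = s·h/(h + (s−f)) and Df = s·h/(h − (s−f)), so DoF = Df − Dn = 2·s·(s−f)·h / (h² − (s−f)²).
That is a quadratic in h: DoF·h² − 2·s·(s−f)·h − DoF·(s−f)² = 0 ⇒ h = (s−f)·(s + √(s² + DoF²)) / DoF = 758 × (790 + √(790² + 118²)) / 118 = 758 × (790 + 798.764) / 118 ≈ 10206 mm.
Then N = f²/(c·h) = 32² / (0.025 × 10206) = 1024 / 255.14 ≈ 4.01.

f/4.01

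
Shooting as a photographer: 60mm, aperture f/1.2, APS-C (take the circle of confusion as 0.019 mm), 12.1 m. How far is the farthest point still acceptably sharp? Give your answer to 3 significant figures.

13.1 m

Hyperfocal distance H = f²/(N·c) + f = 60²/(1.2 × 0.019) + 60 = 3600/0.0228 + 60 ≈ 157954.7 mm ≈ 158.0 m.
Far limit Df = s·(H − f)/(H − s) = 12100 × (157954.7 − 60) / (157954.7 − 12100) = 12100 × 157894.7 / 145854.7 ≈ 13099 mm ≈ 13.1 m.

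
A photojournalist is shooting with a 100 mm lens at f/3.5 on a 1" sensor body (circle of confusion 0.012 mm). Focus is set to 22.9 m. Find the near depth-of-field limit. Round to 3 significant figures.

Hyperfocal distance H = f²/(N·c) + f = 100²/(3.5 × 0.012) + 100 = 10000/0.042 + 100 ≈ 238195.2 mm ≈ 238.2 m.
Near limit Dn = s·(H − f)/(H + s − 2f) = 22900 × (238195.2 − 100) / (238195.2 + 22900 − 2 × 100) = 22900 × 238095.2 / 260895.2 ≈ 20899 mm ≈ 20.9 m.

20.9 m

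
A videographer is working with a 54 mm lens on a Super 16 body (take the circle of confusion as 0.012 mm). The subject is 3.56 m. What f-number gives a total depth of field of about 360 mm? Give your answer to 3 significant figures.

Write h = H − f = f²/(N·c). The thin-lens limits are Dn = s·h/(h + (s−f)) and Df = s·h/(h − (s−f)), so DoF = Df − Dn = 2·s·(s−f)·h / (h² − (s−f)²).
That is a quadratic in h: DoF·h² − 2·s·(s−f)·h − DoF·(s−f)² = 0 ⇒ h = (s−f)·(s + √(s² + DoF²)) / DoF = 3506 × (3560 + √(3560² + 360²)) / 360 = 3506 × (3560 + 3578.16) / 360 ≈ 69518 mm.
Then N = f²/(c·h) = 54² / (0.012 × 69518) = 2916 / 834.21 ≈ 3.50.

f/3.50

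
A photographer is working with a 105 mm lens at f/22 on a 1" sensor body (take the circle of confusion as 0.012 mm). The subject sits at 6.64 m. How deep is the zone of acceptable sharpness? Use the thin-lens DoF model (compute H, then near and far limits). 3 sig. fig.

2.13 m

Hyperfocal distance H = f²/(N·c) + f = 105²/(22 × 0.012) + 105 = 11025/0.264 + 105 ≈ 41866.4 mm ≈ 41.87 m.
Near limit Dn = s·(H − f)/(H + s − 2f) = 6640 × (41866.4 − 105) / (41866.4 + 6640 − 2 × 105) = 6640 × 41761.4 / 48296.4 ≈ 5741.5 mm.
Far limit Df = s·(H − f)/(H − s) = 6640 × (41866.4 − 105) / (41866.4 − 6640) = 6640 × 41761.4 / 35226.4 ≈ 7871.8 mm.
Depth of field = Df − Dn = 7871.8 − 5741.5 ≈ 2130.3 mm ≈ 2.13 m.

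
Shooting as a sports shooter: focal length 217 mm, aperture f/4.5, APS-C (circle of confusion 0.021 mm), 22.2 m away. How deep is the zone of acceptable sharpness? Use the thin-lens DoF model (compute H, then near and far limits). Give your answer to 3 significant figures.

Hyperfocal distance H = f²/(N·c) + f = 217²/(4.5 × 0.021) + 217 = 47089/0.0945 + 217 ≈ 498513.3 mm ≈ 498.5 m.
Near limit Dn = s·(H − f)/(H + s − 2f) = 22200 × (498513.3 − 217) / (498513.3 + 22200 − 2 × 217) = 22200 × 498296.3 / 520279.3 ≈ 21262.0 mm.
Far limit Df = s·(H − f)/(H − s) = 22200 × (498513.3 − 217) / (498513.3 − 22200) = 22200 × 498296.3 / 476313.3 ≈ 23224.6 mm.
Depth of field = Df − Dn = 23224.6 − 21262.0 ≈ 1962.6 mm ≈ 1.96 m.

1.96 m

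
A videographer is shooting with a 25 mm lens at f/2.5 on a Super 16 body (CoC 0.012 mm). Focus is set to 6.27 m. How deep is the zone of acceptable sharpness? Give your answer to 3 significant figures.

Hyperfocal distance H = f²/(N·c) + f = 25²/(2.5 × 0.012) + 25 = 625/0.03 + 25 ≈ 20858.3 mm ≈ 20.86 m.
Near limit Dn = s·(H − f)/(H + s − 2f) = 6270 × (20858.3 − 25) / (20858.3 + 6270 − 2 × 25) = 6270 × 20833.3 / 27078.3 ≈ 4824.0 mm.
Far limit Df = s·(H − f)/(H − s) = 6270 × (20858.3 − 25) / (20858.3 − 6270) = 6270 × 20833.3 / 14588.3 ≈ 8954.1 mm.
Depth of field = Df − Dn = 8954.1 − 4824.0 ≈ 4130.1 mm ≈ 4.13 m.

4.13 m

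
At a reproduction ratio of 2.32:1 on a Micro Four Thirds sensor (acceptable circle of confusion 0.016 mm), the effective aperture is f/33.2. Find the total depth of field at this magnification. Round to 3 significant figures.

0.197 mm

At magnification m, DoF ≈ 2·N_eff·c/m² = 2 × 33.2 × 0.016 / 2.32² = 1.062 / 5.382 ≈ 0.197 mm.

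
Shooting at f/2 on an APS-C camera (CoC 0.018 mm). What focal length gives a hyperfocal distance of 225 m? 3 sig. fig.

90.0 mm

From H = f²/(N·c) + f, with f ≪ H: f ≈ √(H·N·c) = √(225000 × 2 × 0.018) = √8100.0 ≈ 90.00 mm.
The +f correction barely moves this — solving exactly, f² + N·c·f − N·c·H = 0 ⇒ f = (−N·c + √((N·c)² + 4·N·c·H))/2 = (−0.036 + √32400)/2 ≈ 89.982 mm, so f ≈ 90.0 mm.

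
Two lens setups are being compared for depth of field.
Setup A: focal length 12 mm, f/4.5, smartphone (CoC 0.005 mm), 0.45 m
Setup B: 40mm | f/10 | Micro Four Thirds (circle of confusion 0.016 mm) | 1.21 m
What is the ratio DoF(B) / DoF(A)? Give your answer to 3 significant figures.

Setup A: H = 12²/(4.5×0.005) + 12 ≈ 6412.0 mm; DoF = Df − Dn = 483.059 − 421.176 ≈ 61.883 mm.
Setup B: H = 40²/(10×0.016) + 40 ≈ 10040.0 mm; DoF = Df − Dn = 1370.33 − 1083.26 ≈ 287.07 mm.
Ratio = 287.07 / 61.883 ≈ 4.64.

4.64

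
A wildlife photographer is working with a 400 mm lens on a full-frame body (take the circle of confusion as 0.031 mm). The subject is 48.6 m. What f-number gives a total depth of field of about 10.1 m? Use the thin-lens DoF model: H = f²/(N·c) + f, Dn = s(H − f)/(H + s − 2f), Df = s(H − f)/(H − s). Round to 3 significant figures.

Write h = H − f = f²/(N·c). The thin-lens limits are Dn = s·h/(h + (s−f)) and Df = s·h/(h − (s−f)), so DoF = Df − Dn = 2·s·(s−f)·h / (h² − (s−f)²).
That is a quadratic in h: DoF·h² − 2·s·(s−f)·h − DoF·(s−f)² = 0 ⇒ h = (s−f)·(s + √(s² + DoF²)) / DoF = 48200 × (48600 + √(48600² + 10100²)) / 10100 = 48200 × (48600 + 49638.4) / 10100 ≈ 468821 mm.
Then N = f²/(c·h) = 400² / (0.031 × 468821) = 160000 / 14533 ≈ 11.

f/11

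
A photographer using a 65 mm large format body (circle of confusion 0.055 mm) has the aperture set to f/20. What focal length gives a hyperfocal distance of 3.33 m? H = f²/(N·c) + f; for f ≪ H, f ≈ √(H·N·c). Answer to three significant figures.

From H = f²/(N·c) + f, with f ≪ H: f ≈ √(H·N·c) = √(3330 × 20 × 0.055) = √3663.0 ≈ 60.52 mm.
Exact: f² + N·c·f − N·c·H = 0 ⇒ f = (−N·c + √((N·c)² + 4·N·c·H))/2 = (−1.1 + √14653)/2 ≈ 59.975 mm ≈ 60.0 mm.

60.0 mm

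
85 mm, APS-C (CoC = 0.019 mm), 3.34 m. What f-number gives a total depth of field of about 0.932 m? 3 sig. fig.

Write h = H − f = f²/(N·c). The thin-lens limits are Dn = s·h/(h + (s−f)) and Df = s·h/(h − (s−f)), so DoF = Df − Dn = 2·s·(s−f)·h / (h² − (s−f)²).
That is a quadratic in h: DoF·h² − 2·s·(s−f)·h − DoF·(s−f)² = 0 ⇒ h = (s−f)·(s + √(s² + DoF²)) / DoF = 3255 × (3340 + √(3340² + 932²)) / 932 = 3255 × (3340 + 3467.60) / 932 ≈ 23775 mm.
Then N = f²/(c·h) = 85² / (0.019 × 23775) = 7225 / 451.73 ≈ 16.

f/16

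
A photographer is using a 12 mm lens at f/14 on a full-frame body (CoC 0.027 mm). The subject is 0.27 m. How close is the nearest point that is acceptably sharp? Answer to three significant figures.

161 mm

Hyperfocal distance H = f²/(N·c) + f = 12²/(14 × 0.027) + 12 = 144/0.378 + 12 ≈ 393.0 mm ≈ 0.393 m.
Near limit Dn = s·(H − f)/(H + s − 2f) = 270 × (393.0 − 12) / (393.0 + 270 − 2 × 12) = 270 × 381.0 / 639.0 ≈ 160.98 mm.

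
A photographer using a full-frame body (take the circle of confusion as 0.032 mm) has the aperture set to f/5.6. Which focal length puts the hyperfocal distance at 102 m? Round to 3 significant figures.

135 mm

From H = f²/(N·c) + f, with f ≪ H: f ≈ √(H·N·c) = √(102000 × 5.6 × 0.032) = √18278 ≈ 135.2 mm.
The +f correction barely moves this — solving exactly, f² + N·c·f − N·c·H = 0 ⇒ f = (−N·c + √((N·c)² + 4·N·c·H))/2 = (−0.1792 + √73114)/2 ≈ 135.11 mm, so f ≈ 135 mm.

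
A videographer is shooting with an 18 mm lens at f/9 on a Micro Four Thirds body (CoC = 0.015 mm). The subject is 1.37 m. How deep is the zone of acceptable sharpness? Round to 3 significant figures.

2.26 m

Hyperfocal distance H = f²/(N·c) + f = 18²/(9 × 0.015) + 18 = 324/0.135 + 18 ≈ 2418.0 mm ≈ 2.418 m.
Near limit Dn = s·(H − f)/(H + s − 2f) = 1370 × (2418.0 − 18) / (2418.0 + 1370 − 2 × 18) = 1370 × 2400.0 / 3752.0 ≈ 876.3 mm.
Far limit Df = s·(H − f)/(H − s) = 1370 × (2418.0 − 18) / (2418.0 − 1370) = 1370 × 2400.0 / 1048.0 ≈ 3137.4 mm.
Depth of field = Df − Dn = 3137.4 − 876.3 ≈ 2261.1 mm ≈ 2.26 m.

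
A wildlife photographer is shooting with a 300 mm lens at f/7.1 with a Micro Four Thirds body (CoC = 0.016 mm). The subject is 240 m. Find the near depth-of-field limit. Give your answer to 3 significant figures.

184 m

Hyperfocal distance H = f²/(N·c) + f = 300²/(7.1 × 0.016) + 300 = 90000/0.1136 + 300 ≈ 792553.5 mm ≈ 792.6 m.
Near limit Dn = s·(H − f)/(H + s − 2f) = 240000 × (792553.5 − 300) / (792553.5 + 240000 − 2 × 300) = 240000 × 792253.5 / 1031953.5 ≈ 184253 mm ≈ 184 m.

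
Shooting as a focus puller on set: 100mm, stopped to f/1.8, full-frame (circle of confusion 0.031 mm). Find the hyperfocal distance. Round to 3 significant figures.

179 m

Hyperfocal distance H = f²/(N·c) + f = 100²/(1.8 × 0.031) + 100 = 10000/0.0558 + 100 ≈ 179311.5 mm ≈ 179 m.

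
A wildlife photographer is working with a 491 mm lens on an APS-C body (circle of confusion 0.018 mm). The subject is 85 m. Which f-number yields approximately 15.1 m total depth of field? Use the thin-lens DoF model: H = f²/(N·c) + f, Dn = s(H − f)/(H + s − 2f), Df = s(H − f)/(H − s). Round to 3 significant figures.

Write h = H − f = f²/(N·c). The thin-lens limits are Dn = s·h/(h + (s−f)) and Df = s·h/(h − (s−f)), so DoF = Df − Dn = 2·s·(s−f)·h / (h² − (s−f)²).
That is a quadratic in h: DoF·h² − 2·s·(s−f)·h − DoF·(s−f)² = 0 ⇒ h = (s−f)·(s + √(s² + DoF²)) / DoF = 84509 × (85000 + √(85000² + 15100²)) / 15100 = 84509 × (85000 + 86330.8) / 15100 ≈ 958874 mm.
Then N = f²/(c·h) = 491² / (0.018 × 958874) = 241081 / 17260 ≈ 14.

f/14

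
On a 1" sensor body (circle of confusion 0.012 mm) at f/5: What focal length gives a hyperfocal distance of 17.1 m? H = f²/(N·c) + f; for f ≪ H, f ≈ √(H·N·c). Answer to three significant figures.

From H = f²/(N·c) + f, with f ≪ H: f ≈ √(H·N·c) = √(17100 × 5 × 0.012) = √1026.0 ≈ 32.03 mm.
The +f correction barely moves this — solving exactly, f² + N·c·f − N·c·H = 0 ⇒ f = (−N·c + √((N·c)² + 4·N·c·H))/2 = (−0.06 + √4104.0)/2 ≈ 32.001 mm, so f ≈ 32.0 mm.

32.0 mm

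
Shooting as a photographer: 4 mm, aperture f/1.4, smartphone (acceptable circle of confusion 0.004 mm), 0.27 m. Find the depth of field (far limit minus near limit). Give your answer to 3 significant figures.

Hyperfocal distance H = f²/(N·c) + f = 4²/(1.4 × 0.004) + 4 = 16/0.0056 + 4 ≈ 2861.1 mm ≈ 2.861 m.
Near limit Dn = s·(H − f)/(H + s − 2f) = 270 × (2861.1 − 4) / (2861.1 + 270 − 2 × 4) = 270 × 2857.1 / 3123.1 ≈ 247.004 mm.
Far limit Df = s·(H − f)/(H − s) = 270 × (2861.1 − 4) / (2861.1 − 270) = 270 × 2857.1 / 2591.1 ≈ 297.717 mm.
Depth of field = Df − Dn = 297.717 − 247.004 ≈ 50.713 mm.

50.7 mm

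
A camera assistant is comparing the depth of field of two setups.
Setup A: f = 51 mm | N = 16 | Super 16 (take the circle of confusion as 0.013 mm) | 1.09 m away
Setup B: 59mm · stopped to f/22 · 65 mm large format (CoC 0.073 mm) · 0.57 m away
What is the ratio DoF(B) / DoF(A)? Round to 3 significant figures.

1.56

Setup A: H = 51²/(16×0.013) + 51 ≈ 12555.8 mm; DoF = Df − Dn = 1188.77 − 1006.38 ≈ 182.39 mm.
Setup B: H = 59²/(22×0.073) + 59 ≈ 2226.5 mm; DoF = Df − Dn = 745.83 − 461.26 ≈ 284.57 mm.
Ratio = 284.57 / 182.39 ≈ 1.56.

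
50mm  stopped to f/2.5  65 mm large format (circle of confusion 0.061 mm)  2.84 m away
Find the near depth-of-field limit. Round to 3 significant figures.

Hyperfocal distance H = f²/(N·c) + f = 50²/(2.5 × 0.061) + 50 = 2500/0.1525 + 50 ≈ 16443.4 mm ≈ 16.44 m.
Near limit Dn = s·(H − f)/(H + s − 2f) = 2840 × (16443.4 − 50) / (16443.4 + 2840 − 2 × 50) = 2840 × 16393.4 / 19183.4 ≈ 2427.0 mm ≈ 2.43 m.

2.43 m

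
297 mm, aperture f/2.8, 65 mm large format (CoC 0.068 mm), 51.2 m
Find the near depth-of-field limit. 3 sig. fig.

46.1 m

Hyperfocal distance H = f²/(N·c) + f = 297²/(2.8 × 0.068) + 297 = 88209/0.1904 + 297 ≈ 463579.6 mm ≈ 463.6 m.
Near limit Dn = s·(H − f)/(H + s − 2f) = 51200 × (463579.6 − 297) / (463579.6 + 51200 − 2 × 297) = 51200 × 463282.6 / 514185.6 ≈ 46131 mm ≈ 46.1 m.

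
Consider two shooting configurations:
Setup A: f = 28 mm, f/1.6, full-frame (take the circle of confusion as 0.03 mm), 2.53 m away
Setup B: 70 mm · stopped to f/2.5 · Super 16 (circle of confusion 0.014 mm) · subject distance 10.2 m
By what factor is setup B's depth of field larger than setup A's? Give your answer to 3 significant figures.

1.87

Setup A: H = 28²/(1.6×0.03) + 28 ≈ 16361.3 mm; DoF = Df − Dn = 2987.66 − 2193.93 ≈ 793.73 mm.
Setup B: H = 70²/(2.5×0.014) + 70 ≈ 140070.0 mm; DoF = Df − Dn = 10995.6 − 9511.8 ≈ 1483.8 mm.
Ratio = 1483.8 / 793.73 ≈ 1.87.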